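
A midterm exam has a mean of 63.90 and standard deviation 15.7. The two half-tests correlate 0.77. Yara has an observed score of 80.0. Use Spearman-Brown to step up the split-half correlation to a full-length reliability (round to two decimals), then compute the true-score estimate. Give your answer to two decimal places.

Spearman-Brown: ρ = 2r/(1 + r) = 2(0.77)/(1 + 0.77) = 1.540/1.77 = 0.8701 → 0.87
T̂ = 0.87(80.0) + 0.13(63.90) = 69.600 + 8.3070 = 77.907 → 77.91

77.91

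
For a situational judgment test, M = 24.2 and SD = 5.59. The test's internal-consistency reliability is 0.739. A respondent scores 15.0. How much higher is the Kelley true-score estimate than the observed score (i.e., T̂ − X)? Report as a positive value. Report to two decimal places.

T̂ = 0.739(15.0) + 0.261(24.2) = 11.0850 + 6.3162 = 17.4012 → 17.401
T̂ − X = 17.401 − 15.0 = 2.401 → 2.40

2.40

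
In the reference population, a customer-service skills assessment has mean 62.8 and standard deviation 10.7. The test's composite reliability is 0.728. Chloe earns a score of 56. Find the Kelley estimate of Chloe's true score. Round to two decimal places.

57.85

T̂ = ρX + (1 − ρ)μ
  = 0.728 × 56 + 0.272 × 62.8
  = 40.768 + 17.0816
  = 57.850
  ≈ 57.85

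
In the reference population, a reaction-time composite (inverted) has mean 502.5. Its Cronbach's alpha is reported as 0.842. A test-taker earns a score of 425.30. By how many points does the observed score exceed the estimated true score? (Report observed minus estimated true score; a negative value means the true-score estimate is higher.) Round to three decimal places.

T̂ = ρX + (1 − ρ)μ
  = 0.842 × 425.30 + 0.158 × 502.5
  = 358.10260 + 79.3950
  = 437.49760
  ≈ 437.4976
X − T̂ = 425.30 − 437.4976 = -12.1976 → -12.198

-12.198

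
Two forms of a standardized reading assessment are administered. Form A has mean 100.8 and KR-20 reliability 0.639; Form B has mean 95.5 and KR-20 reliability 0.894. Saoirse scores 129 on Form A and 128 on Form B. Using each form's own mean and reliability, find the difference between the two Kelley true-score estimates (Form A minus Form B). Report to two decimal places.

-5.74

T̂_A = 0.639(129) + 0.361(100.8) = 118.8198
T̂_B = 0.894(128) + 0.106(95.5) = 124.5550
T̂_A − T̂_B = -5.7352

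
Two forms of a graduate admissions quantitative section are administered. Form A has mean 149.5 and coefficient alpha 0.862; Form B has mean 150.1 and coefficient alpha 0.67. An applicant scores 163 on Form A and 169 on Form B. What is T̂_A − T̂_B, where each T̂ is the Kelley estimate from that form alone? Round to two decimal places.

T̂_A = 0.862(163) + 0.138(149.5) = 161.1370
T̂_B = 0.67(169) + 0.33(150.1) = 162.7630
T̂_A − T̂_B = -1.6260

-1.63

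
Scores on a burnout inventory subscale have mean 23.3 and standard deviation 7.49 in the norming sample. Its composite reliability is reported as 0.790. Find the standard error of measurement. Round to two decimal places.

SEM = SD · √(1 − ρ) = 7.49 × √0.210 = 7.49 × 0.4583 = 3.432

3.43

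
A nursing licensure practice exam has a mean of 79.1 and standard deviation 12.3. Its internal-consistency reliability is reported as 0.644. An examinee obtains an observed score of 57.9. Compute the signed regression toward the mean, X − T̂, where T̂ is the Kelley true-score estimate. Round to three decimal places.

-7.547

T̂ = ρX + (1 − ρ)μ
  = 0.644 × 57.9 + 0.356 × 79.1
  = 37.2876 + 28.1596
  = 65.44720
  ≈ 65.4472
X − T̂ = 57.9 − 65.4472 = -7.5472 → -7.547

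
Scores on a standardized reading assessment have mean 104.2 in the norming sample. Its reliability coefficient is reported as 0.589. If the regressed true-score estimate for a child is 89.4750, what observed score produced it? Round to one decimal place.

T̂ = ρX + (1 − ρ)μ  ⇒  X = (T̂ − (1 − ρ)μ) / ρ
X = (89.4750 − 0.411 × 104.2) / 0.589 = (89.4750 − 42.8262) / 0.589 = 46.6488 / 0.589 = 79.200

79.2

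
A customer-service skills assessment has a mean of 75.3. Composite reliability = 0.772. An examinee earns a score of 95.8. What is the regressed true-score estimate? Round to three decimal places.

T̂ = ρX + (1 − ρ)μ
  = 0.772 × 95.8 + 0.228 × 75.3
  = 73.9576 + 17.1684
  = 91.1260
  ≈ 91.126

91.126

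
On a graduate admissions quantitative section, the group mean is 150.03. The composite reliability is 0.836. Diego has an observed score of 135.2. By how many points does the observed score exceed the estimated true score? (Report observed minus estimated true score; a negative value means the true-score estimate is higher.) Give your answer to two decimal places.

Kelley's formula gives T̂ = 0.836·135.2 + 0.164·150.03 = 113.0272 + 24.60492 = 137.6321.
X − T̂ = 135.2 − 137.632 = -2.432 → -2.43

-2.43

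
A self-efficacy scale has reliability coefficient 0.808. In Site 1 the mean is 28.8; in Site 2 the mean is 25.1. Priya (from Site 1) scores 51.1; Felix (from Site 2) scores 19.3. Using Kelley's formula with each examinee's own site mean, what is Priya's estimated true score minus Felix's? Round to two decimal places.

T̂_Priya = 0.808(51.1) + 0.192(28.8) = 46.8184
T̂_Felix = 0.808(19.3) + 0.192(25.1) = 20.4136
Difference = 46.8184 − 20.4136 = 26.4048

26.40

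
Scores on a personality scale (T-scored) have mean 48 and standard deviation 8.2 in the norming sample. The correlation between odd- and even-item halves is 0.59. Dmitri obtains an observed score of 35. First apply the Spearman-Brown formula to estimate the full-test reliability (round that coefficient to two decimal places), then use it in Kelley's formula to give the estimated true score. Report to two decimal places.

Spearman-Brown: ρ = 2r/(1 + r) = 2(0.59)/(1 + 0.59) = 1.180/1.59 = 0.7421 → 0.74
T̂ = ρX + (1 − ρ)μ
  = 0.74 × 35 + 0.26 × 48
  = 25.90 + 12.48
  = 38.380
  ≈ 38.38

38.38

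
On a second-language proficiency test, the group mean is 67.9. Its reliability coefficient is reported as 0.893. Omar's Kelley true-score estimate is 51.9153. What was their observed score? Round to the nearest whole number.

T̂ = ρX + (1 − ρ)μ  ⇒  X = (T̂ − (1 − ρ)μ) / ρ
X = (51.9153 − 0.107 × 67.9) / 0.893 = (51.9153 − 7.2653) / 0.893 = 44.6500 / 0.893 = 50.00

50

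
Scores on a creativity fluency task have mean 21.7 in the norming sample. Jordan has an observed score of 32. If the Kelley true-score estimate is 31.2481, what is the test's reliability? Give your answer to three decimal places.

0.927

T̂ = ρX + (1 − ρ)μ  ⇒  T̂ − μ = ρ(X − μ)
ρ = (T̂ − μ)/(X − μ) = (31.2481 − 21.7) / (32 − 21.7) = 9.5481 / 10.3 = 0.92700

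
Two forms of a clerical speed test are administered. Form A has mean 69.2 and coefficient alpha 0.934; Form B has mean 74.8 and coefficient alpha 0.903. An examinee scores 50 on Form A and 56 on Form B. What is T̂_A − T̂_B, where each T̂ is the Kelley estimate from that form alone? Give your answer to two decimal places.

T̂_A = 0.934(50) + 0.066(69.2) = 51.2672
T̂_B = 0.903(56) + 0.097(74.8) = 57.8236
T̂_A − T̂_B = -6.5564

-6.56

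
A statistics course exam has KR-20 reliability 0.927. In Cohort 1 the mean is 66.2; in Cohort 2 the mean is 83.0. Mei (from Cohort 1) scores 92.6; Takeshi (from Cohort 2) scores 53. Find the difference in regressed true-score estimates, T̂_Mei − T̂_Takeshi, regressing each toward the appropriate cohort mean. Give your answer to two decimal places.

35.48

T̂_Mei = 0.927(92.6) + 0.073(66.2) = 90.6728
T̂_Takeshi = 0.927(53) + 0.073(83.0) = 55.1900
Difference = 90.6728 − 55.1900 = 35.4828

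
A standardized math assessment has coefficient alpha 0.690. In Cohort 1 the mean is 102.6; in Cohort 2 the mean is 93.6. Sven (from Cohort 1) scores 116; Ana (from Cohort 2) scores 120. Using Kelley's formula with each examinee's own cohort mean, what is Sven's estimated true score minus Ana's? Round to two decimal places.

T̂_Sven = 0.690(116) + 0.310(102.6) = 111.8460
T̂_Ana = 0.690(120) + 0.310(93.6) = 111.8160
Difference = 111.8460 − 111.8160 = 0.0300

0.03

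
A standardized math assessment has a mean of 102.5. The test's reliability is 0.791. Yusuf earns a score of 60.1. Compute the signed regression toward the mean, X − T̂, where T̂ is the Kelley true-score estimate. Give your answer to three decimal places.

Regress the observed score toward the mean by the unreliability: T̂ = 0.791·60.1 + 0.209·102.5 = 47.5391 + 21.4225 = 68.96160.
X − T̂ = 60.1 − 68.9616 = -8.8616 → -8.862

-8.862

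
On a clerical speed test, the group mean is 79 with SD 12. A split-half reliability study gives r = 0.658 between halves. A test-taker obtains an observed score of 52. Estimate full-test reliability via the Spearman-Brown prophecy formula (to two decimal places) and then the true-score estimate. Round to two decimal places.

57.67

Spearman-Brown: ρ = 2r/(1 + r) = 2(0.658)/(1 + 0.658) = 1.3160/1.658 = 0.7937 → 0.79
T̂ = ρX + (1 − ρ)μ
  = 0.79 × 52 + 0.21 × 79
  = 41.08 + 16.59
  = 57.670
  ≈ 57.67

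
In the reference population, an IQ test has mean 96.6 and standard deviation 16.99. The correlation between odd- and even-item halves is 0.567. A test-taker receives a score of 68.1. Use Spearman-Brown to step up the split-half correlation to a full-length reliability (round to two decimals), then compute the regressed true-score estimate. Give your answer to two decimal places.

Spearman-Brown: ρ = 2r/(1 + r) = 2(0.567)/(1 + 0.567) = 1.1340/1.567 = 0.7237 → 0.72
Regress the observed score toward the mean by the unreliability: T̂ = 0.72·68.1 + 0.28·96.6 = 49.032 + 27.048 = 76.080.

76.08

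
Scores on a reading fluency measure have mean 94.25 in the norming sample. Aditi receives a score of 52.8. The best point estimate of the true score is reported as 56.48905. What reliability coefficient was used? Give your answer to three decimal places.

T̂ = ρX + (1 − ρ)μ  ⇒  T̂ − μ = ρ(X − μ)
ρ = (T̂ − μ)/(X − μ) = (56.48905 − 94.25) / (52.8 − 94.25) = -37.76095 / -41.45 = 0.91100

0.911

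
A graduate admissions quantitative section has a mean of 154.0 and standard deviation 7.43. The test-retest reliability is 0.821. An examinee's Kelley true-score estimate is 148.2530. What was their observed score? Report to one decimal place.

T̂ = ρX + (1 − ρ)μ  ⇒  X = (T̂ − (1 − ρ)μ) / ρ
X = (148.2530 − 0.179 × 154.0) / 0.821 = (148.2530 − 27.5660) / 0.821 = 120.6870 / 0.821 = 147.000

147.0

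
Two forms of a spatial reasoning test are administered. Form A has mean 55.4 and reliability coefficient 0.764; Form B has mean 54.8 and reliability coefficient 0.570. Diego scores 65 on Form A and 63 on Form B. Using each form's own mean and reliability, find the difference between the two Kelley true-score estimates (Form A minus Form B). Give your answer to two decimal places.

T̂_A = 0.764(65) + 0.236(55.4) = 62.7344
T̂_B = 0.570(63) + 0.430(54.8) = 59.4740
T̂_A − T̂_B = 3.2604

3.26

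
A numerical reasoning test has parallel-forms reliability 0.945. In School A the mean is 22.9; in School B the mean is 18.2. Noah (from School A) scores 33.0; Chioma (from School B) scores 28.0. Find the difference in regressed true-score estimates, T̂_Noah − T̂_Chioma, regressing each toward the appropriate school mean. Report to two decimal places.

4.98

T̂_Noah = 0.945(33.0) + 0.055(22.9) = 32.4445
T̂_Chioma = 0.945(28.0) + 0.055(18.2) = 27.4610
Difference = 32.4445 − 27.4610 = 4.9835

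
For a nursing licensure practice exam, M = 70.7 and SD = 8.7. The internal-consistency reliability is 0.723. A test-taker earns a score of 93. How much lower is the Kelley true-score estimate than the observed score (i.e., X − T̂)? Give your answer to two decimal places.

T̂ = 0.723(93) + 0.277(70.7) = 67.239 + 19.5839 = 86.8229 → 86.823
X − T̂ = 93 − 86.823 = 6.177 → 6.18

6.18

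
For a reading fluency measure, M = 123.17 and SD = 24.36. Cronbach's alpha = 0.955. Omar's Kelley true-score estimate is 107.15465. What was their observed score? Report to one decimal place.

T̂ = ρX + (1 − ρ)μ  ⇒  X = (T̂ − (1 − ρ)μ) / ρ
X = (107.15465 − 0.045 × 123.17) / 0.955 = (107.15465 − 5.54265) / 0.955 = 101.61200 / 0.955 = 106.400

106.4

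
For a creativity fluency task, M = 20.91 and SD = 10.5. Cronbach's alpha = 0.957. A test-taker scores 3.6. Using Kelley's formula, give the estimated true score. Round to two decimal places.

4.34

T̂ = ρX + (1 − ρ)μ
  = 0.957 × 3.6 + 0.043 × 20.91
  = 3.4452 + 0.89913
  = 4.344
  ≈ 4.34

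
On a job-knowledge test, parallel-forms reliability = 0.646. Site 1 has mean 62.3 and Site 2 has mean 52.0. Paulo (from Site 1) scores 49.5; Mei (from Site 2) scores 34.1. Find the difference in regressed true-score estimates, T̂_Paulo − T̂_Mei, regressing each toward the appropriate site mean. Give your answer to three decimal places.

T̂_Paulo = 0.646(49.5) + 0.354(62.3) = 54.03120
T̂_Mei = 0.646(34.1) + 0.354(52.0) = 40.43660
Difference = 54.03120 − 40.43660 = 13.59460

13.595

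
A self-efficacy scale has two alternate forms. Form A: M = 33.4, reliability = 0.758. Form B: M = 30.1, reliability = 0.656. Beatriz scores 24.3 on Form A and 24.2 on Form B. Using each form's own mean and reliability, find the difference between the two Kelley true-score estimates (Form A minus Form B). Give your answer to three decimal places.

0.273

T̂_A = 0.758(24.3) + 0.242(33.4) = 26.50220
T̂_B = 0.656(24.2) + 0.344(30.1) = 26.22960
T̂_A − T̂_B = 0.27260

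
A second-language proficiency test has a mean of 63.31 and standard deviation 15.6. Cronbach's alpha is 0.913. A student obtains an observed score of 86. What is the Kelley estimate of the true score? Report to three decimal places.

T̂ = 0.913(86) + 0.087(63.31) = 78.518 + 5.50797 = 84.0260 → 84.026

84.026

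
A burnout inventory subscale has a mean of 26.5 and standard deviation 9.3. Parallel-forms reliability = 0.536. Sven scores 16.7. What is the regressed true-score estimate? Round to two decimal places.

21.25

Regress the observed score toward the mean by the unreliability: T̂ = 0.536·16.7 + 0.464·26.5 = 8.9512 + 12.2960 = 21.247.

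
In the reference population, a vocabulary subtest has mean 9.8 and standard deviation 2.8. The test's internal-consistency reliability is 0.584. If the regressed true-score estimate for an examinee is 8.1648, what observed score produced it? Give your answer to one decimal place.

T̂ = ρX + (1 − ρ)μ  ⇒  X = (T̂ − (1 − ρ)μ) / ρ
X = (8.1648 − 0.416 × 9.8) / 0.584 = (8.1648 − 4.0768) / 0.584 = 4.0880 / 0.584 = 7.000

7.0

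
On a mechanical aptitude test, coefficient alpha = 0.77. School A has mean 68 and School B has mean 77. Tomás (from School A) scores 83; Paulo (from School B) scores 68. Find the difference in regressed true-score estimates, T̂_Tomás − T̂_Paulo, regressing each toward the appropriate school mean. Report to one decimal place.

T̂_Tomás = 0.77(83) + 0.23(68) = 79.550
T̂_Paulo = 0.77(68) + 0.23(77) = 70.070
Difference = 79.550 − 70.070 = 9.480

9.5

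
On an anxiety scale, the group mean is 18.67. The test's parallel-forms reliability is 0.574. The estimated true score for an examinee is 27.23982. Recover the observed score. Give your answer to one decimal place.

T̂ = ρX + (1 − ρ)μ  ⇒  X = (T̂ − (1 − ρ)μ) / ρ
X = (27.23982 − 0.426 × 18.67) / 0.574 = (27.23982 − 7.95342) / 0.574 = 19.28640 / 0.574 = 33.600

33.6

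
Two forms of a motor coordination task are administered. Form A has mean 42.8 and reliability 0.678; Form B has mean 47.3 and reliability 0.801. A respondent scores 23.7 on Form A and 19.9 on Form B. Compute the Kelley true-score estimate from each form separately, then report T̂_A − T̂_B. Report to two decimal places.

T̂_A = 0.678(23.7) + 0.322(42.8) = 29.8502
T̂_B = 0.801(19.9) + 0.199(47.3) = 25.3526
T̂_A − T̂_B = 4.4976

4.50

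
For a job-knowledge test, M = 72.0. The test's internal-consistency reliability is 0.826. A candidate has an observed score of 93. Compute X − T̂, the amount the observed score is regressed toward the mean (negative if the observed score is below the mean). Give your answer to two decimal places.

3.65

T̂ = ρX + (1 − ρ)μ
  = 0.826 × 93 + 0.174 × 72.0
  = 76.818 + 12.5280
  = 89.3460
  ≈ 89.346
X − T̂ = 93 − 89.346 = 3.654 → 3.65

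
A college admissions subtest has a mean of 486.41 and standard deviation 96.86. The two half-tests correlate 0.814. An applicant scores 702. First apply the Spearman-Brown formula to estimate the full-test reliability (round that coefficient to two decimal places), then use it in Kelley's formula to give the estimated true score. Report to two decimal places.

680.44

Spearman-Brown: ρ = 2r/(1 + r) = 2(0.814)/(1 + 0.814) = 1.6280/1.814 = 0.8975 → 0.90
T̂ = ρX + (1 − ρ)μ
  = 0.90 × 702 + 0.10 × 486.41
  = 631.80 + 48.6410
  = 680.441
  ≈ 680.44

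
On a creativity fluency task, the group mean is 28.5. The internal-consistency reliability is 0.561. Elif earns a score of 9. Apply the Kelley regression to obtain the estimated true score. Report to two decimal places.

17.56

T̂ = 0.561(9) + 0.439(28.5) = 5.049 + 12.5115 = 17.561 → 17.56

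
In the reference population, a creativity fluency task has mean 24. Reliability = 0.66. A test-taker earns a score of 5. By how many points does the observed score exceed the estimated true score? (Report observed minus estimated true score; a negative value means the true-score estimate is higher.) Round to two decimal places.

-6.46

Weight the observed score by reliability and the mean by (1 − reliability): T̂ = 0.66·5 + 0.34·24 = 3.30 + 8.16 = 11.4600.
X − T̂ = 5 − 11.460 = -6.460 → -6.46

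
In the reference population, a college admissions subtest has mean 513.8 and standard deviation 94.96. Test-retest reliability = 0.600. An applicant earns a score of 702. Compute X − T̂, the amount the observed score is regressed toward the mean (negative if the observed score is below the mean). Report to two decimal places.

75.28

T̂ = 0.600(702) + 0.400(513.8) = 421.200 + 205.5200 = 626.7200 → 626.720
X − T̂ = 702 − 626.720 = 75.280 → 75.28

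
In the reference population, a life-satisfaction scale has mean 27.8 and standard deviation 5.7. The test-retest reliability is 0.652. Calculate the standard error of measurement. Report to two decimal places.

SEM = SD · √(1 − ρ) = 5.7 × √0.348 = 5.7 × 0.5899 = 3.363

3.36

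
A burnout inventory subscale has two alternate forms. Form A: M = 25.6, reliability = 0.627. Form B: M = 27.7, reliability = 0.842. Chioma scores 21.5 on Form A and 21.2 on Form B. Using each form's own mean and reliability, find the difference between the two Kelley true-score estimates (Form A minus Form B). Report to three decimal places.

0.802

T̂_A = 0.627(21.5) + 0.373(25.6) = 23.02930
T̂_B = 0.842(21.2) + 0.158(27.7) = 22.22700
T̂_A − T̂_B = 0.80230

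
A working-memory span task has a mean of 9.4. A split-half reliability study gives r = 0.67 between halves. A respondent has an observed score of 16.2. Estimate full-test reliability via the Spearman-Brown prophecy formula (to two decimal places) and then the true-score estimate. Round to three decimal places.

Spearman-Brown: ρ = 2r/(1 + r) = 2(0.67)/(1 + 0.67) = 1.340/1.67 = 0.8024 → 0.80
Weight the observed score by reliability and the mean by (1 − reliability): T̂ = 0.80·16.2 + 0.20·9.4 = 12.960 + 1.880 = 14.8400.

14.840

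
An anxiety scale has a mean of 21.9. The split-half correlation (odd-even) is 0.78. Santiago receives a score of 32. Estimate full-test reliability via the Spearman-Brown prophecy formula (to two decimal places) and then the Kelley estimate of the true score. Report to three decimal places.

30.788

Spearman-Brown: ρ = 2r/(1 + r) = 2(0.78)/(1 + 0.78) = 1.560/1.78 = 0.8764 → 0.88
T̂ = 0.88(32) + 0.12(21.9) = 28.16 + 2.628 = 30.7880 → 30.788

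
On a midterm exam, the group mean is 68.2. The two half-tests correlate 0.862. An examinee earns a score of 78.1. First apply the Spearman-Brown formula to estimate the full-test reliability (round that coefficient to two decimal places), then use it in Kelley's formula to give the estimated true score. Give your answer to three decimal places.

77.407

Spearman-Brown: ρ = 2r/(1 + r) = 2(0.862)/(1 + 0.862) = 1.7240/1.862 = 0.9259 → 0.93
Regress the observed score toward the mean by the unreliability: T̂ = 0.93·78.1 + 0.07·68.2 = 72.633 + 4.774 = 77.4070.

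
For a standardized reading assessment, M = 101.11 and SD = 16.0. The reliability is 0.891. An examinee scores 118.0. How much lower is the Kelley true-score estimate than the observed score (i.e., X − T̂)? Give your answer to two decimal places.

1.84

Regress the observed score toward the mean by the unreliability: T̂ = 0.891·118.0 + 0.109·101.11 = 105.1380 + 11.02099 = 116.1590.
X − T̂ = 118.0 − 116.159 = 1.841 → 1.84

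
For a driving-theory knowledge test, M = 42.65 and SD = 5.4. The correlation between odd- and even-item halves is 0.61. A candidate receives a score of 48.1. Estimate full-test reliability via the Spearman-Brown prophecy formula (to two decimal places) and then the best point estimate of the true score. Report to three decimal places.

Spearman-Brown: ρ = 2r/(1 + r) = 2(0.61)/(1 + 0.61) = 1.220/1.61 = 0.7578 → 0.76
T̂ = 0.76(48.1) + 0.24(42.65) = 36.556 + 10.2360 = 46.7920 → 46.792

46.792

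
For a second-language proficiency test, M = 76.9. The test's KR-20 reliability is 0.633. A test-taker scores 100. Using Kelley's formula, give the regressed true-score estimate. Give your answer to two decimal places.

91.52

T̂ = 0.633(100) + 0.367(76.9) = 63.300 + 28.2223 = 91.522 → 91.52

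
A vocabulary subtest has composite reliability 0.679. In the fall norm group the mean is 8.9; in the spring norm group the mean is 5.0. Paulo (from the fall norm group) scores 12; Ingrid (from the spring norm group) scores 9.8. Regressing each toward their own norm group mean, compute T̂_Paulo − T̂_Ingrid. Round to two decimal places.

2.75

T̂_Paulo = 0.679(12) + 0.321(8.9) = 11.0049
T̂_Ingrid = 0.679(9.8) + 0.321(5.0) = 8.2592
Difference = 11.0049 − 8.2592 = 2.7457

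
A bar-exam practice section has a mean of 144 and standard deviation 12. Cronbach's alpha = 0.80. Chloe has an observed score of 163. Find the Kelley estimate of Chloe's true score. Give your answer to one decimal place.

T̂ = ρX + (1 − ρ)μ
  = 0.80 × 163 + 0.20 × 144
  = 130.40 + 28.80
  = 159.20
  ≈ 159.2

159.2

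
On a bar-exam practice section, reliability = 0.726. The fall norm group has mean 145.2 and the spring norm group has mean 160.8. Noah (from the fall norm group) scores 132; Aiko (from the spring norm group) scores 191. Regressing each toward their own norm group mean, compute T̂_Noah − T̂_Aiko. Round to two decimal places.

-47.11

T̂_Noah = 0.726(132) + 0.274(145.2) = 135.6168
T̂_Aiko = 0.726(191) + 0.274(160.8) = 182.7252
Difference = 135.6168 − 182.7252 = -47.1084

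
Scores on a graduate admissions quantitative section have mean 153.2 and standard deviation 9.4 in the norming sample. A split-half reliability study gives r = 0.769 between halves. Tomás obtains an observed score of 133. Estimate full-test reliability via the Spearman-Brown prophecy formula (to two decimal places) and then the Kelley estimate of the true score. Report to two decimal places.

Spearman-Brown: ρ = 2r/(1 + r) = 2(0.769)/(1 + 0.769) = 1.5380/1.769 = 0.8694 → 0.87
T̂ = 0.87(133) + 0.13(153.2) = 115.71 + 19.916 = 135.626 → 135.63

135.63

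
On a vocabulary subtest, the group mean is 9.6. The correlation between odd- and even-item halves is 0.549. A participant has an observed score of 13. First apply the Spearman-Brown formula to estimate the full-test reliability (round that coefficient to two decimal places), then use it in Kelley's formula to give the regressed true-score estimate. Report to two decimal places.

Spearman-Brown: ρ = 2r/(1 + r) = 2(0.549)/(1 + 0.549) = 1.0980/1.549 = 0.7088 → 0.71
T̂ = ρX + (1 − ρ)μ
  = 0.71 × 13 + 0.29 × 9.6
  = 9.23 + 2.784
  = 12.014
  ≈ 12.01

12.01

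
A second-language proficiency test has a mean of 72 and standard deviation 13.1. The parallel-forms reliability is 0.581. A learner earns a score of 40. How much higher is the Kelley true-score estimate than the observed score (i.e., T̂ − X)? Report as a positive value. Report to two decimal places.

T̂ = 0.581(40) + 0.419(72) = 23.240 + 30.168 = 53.4080 → 53.408
T̂ − X = 53.408 − 40 = 13.408 → 13.41

13.41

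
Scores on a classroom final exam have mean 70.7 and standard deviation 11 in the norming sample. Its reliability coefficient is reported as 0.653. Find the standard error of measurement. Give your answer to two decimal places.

SEM = SD · √(1 − ρ) = 11 × √0.347 = 11 × 0.5891 = 6.480

6.48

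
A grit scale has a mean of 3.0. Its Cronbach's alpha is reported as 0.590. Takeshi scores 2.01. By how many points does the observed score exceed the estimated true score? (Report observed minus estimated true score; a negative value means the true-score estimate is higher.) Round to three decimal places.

T̂ = ρX + (1 − ρ)μ
  = 0.590 × 2.01 + 0.410 × 3.0
  = 1.18590 + 1.2300
  = 2.41590
  ≈ 2.4159
X − T̂ = 2.01 − 2.4159 = -0.4059 → -0.406

-0.406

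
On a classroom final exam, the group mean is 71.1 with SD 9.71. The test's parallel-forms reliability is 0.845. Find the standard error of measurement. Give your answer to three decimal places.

SEM = SD · √(1 − ρ) = 9.71 × √0.155 = 9.71 × 0.3937 = 3.8228

3.823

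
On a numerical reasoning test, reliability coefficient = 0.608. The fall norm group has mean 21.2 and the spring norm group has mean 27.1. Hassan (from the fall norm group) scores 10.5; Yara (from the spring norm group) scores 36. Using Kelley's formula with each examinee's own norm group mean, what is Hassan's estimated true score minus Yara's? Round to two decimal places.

-17.82

T̂_Hassan = 0.608(10.5) + 0.392(21.2) = 14.6944
T̂_Yara = 0.608(36) + 0.392(27.1) = 32.5112
Difference = 14.6944 − 32.5112 = -17.8168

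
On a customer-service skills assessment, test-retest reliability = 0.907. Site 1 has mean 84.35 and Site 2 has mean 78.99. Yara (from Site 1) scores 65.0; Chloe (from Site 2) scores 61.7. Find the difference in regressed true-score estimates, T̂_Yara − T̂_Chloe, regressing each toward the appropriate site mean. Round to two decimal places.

T̂_Yara = 0.907(65.0) + 0.093(84.35) = 66.7995
T̂_Chloe = 0.907(61.7) + 0.093(78.99) = 63.3080
Difference = 66.7995 − 63.3080 = 3.4916

3.49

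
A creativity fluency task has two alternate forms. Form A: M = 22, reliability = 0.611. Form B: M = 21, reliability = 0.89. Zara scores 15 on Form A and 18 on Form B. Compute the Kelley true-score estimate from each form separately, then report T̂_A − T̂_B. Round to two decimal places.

T̂_A = 0.611(15) + 0.389(22) = 17.7230
T̂_B = 0.89(18) + 0.11(21) = 18.3300
T̂_A − T̂_B = -0.6070

-0.61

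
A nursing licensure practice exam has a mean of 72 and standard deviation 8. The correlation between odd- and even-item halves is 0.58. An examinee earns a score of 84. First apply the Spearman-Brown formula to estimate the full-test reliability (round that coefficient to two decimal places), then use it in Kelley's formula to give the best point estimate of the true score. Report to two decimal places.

Spearman-Brown: ρ = 2r/(1 + r) = 2(0.58)/(1 + 0.58) = 1.160/1.58 = 0.7342 → 0.73
Kelley's formula gives T̂ = 0.73·84 + 0.27·72 = 61.32 + 19.44 = 80.760.

80.76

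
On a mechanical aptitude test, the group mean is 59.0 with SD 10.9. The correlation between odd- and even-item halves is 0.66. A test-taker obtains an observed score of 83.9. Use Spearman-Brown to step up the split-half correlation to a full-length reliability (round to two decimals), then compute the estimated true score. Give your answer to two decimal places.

Spearman-Brown: ρ = 2r/(1 + r) = 2(0.66)/(1 + 0.66) = 1.320/1.66 = 0.7952 → 0.80
T̂ = ρX + (1 − ρ)μ
  = 0.80 × 83.9 + 0.20 × 59.0
  = 67.120 + 11.800
  = 78.920
  ≈ 78.92

78.92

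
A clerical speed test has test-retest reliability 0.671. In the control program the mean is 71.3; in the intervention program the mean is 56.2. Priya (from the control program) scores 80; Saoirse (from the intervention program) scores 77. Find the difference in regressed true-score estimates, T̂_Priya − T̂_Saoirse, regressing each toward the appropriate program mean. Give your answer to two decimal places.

6.98

T̂_Priya = 0.671(80) + 0.329(71.3) = 77.1377
T̂_Saoirse = 0.671(77) + 0.329(56.2) = 70.1568
Difference = 77.1377 − 70.1568 = 6.9809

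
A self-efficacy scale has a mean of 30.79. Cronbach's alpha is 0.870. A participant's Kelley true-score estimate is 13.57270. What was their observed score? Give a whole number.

T̂ = ρX + (1 − ρ)μ  ⇒  X = (T̂ − (1 − ρ)μ) / ρ
X = (13.57270 − 0.130 × 30.79) / 0.870 = (13.57270 − 4.00270) / 0.870 = 9.57000 / 0.870 = 11.00

11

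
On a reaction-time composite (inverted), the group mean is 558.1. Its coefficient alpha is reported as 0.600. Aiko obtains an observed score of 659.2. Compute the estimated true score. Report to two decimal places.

T̂ = ρX + (1 − ρ)μ
  = 0.600 × 659.2 + 0.400 × 558.1
  = 395.5200 + 223.2400
  = 618.760
  ≈ 618.76

618.76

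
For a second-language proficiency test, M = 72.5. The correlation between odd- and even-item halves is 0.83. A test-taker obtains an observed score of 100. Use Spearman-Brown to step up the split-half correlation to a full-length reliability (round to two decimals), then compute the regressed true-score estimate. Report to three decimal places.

Spearman-Brown: ρ = 2r/(1 + r) = 2(0.83)/(1 + 0.83) = 1.660/1.83 = 0.9071 → 0.91
T̂ = ρX + (1 − ρ)μ
  = 0.91 × 100 + 0.09 × 72.5
  = 91.00 + 6.525
  = 97.5250
  ≈ 97.525

97.525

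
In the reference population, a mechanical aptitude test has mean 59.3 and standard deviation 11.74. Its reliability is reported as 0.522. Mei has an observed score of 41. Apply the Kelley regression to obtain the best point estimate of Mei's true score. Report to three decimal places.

49.747

T̂ = ρX + (1 − ρ)μ
  = 0.522 × 41 + 0.478 × 59.3
  = 21.402 + 28.3454
  = 49.7474
  ≈ 49.747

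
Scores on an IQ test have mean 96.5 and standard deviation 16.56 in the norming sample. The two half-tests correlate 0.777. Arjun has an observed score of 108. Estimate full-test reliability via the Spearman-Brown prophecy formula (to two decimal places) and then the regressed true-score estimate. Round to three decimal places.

106.505

Spearman-Brown: ρ = 2r/(1 + r) = 2(0.777)/(1 + 0.777) = 1.5540/1.777 = 0.8745 → 0.87
T̂ = 0.87(108) + 0.13(96.5) = 93.96 + 12.545 = 106.5050 → 106.505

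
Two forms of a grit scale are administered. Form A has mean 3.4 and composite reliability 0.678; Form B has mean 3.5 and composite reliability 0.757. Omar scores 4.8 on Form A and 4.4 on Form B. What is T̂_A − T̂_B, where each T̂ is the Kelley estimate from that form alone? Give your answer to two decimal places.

0.17

T̂_A = 0.678(4.8) + 0.322(3.4) = 4.3492
T̂_B = 0.757(4.4) + 0.243(3.5) = 4.1813
T̂_A − T̂_B = 0.1679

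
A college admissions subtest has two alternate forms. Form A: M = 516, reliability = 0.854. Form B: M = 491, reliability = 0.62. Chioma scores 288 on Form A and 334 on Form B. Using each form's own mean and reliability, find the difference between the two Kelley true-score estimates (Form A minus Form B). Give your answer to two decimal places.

-72.37

T̂_A = 0.854(288) + 0.146(516) = 321.2880
T̂_B = 0.62(334) + 0.38(491) = 393.6600
T̂_A − T̂_B = -72.3720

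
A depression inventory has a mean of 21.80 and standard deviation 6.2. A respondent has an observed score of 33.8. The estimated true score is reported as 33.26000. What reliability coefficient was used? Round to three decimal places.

0.955

T̂ = ρX + (1 − ρ)μ  ⇒  T̂ − μ = ρ(X − μ)
ρ = (T̂ − μ)/(X − μ) = (33.26000 − 21.80) / (33.8 − 21.80) = 11.46000 / 12.00 = 0.95500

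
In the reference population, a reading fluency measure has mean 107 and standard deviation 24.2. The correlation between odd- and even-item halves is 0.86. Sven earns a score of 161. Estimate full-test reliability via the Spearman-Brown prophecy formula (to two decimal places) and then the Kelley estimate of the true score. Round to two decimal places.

156.68

Spearman-Brown: ρ = 2r/(1 + r) = 2(0.86)/(1 + 0.86) = 1.720/1.86 = 0.9247 → 0.92
T̂ = ρX + (1 − ρ)μ
  = 0.92 × 161 + 0.08 × 107
  = 148.12 + 8.56
  = 156.680
  ≈ 156.68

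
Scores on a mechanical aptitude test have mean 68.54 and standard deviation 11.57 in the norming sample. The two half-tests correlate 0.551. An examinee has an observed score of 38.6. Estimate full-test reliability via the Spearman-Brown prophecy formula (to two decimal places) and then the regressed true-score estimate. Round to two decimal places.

47.28

Spearman-Brown: ρ = 2r/(1 + r) = 2(0.551)/(1 + 0.551) = 1.1020/1.551 = 0.7105 → 0.71
T̂ = ρX + (1 − ρ)μ
  = 0.71 × 38.6 + 0.29 × 68.54
  = 27.406 + 19.8766
  = 47.283
  ≈ 47.28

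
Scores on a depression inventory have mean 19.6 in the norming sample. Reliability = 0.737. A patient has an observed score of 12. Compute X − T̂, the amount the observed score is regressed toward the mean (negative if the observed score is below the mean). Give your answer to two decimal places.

Regress the observed score toward the mean by the unreliability: T̂ = 0.737·12 + 0.263·19.6 = 8.844 + 5.1548 = 13.9988.
X − T̂ = 12 − 13.999 = -1.999 → -2.00

-2.00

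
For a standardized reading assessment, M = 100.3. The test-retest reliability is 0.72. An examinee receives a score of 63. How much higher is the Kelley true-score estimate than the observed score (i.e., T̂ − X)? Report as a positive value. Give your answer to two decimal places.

10.44

T̂ = 0.72(63) + 0.28(100.3) = 45.36 + 28.084 = 73.4440 → 73.444
T̂ − X = 73.444 − 63 = 10.444 → 10.44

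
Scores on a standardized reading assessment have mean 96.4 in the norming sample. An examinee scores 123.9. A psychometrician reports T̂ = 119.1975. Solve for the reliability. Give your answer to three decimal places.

0.829

T̂ = ρX + (1 − ρ)μ  ⇒  T̂ − μ = ρ(X − μ)
ρ = (T̂ − μ)/(X − μ) = (119.1975 − 96.4) / (123.9 − 96.4) = 22.7975 / 27.5 = 0.82900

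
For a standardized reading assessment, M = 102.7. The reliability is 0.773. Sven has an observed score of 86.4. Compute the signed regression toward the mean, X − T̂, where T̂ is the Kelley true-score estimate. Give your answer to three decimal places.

T̂ = ρX + (1 − ρ)μ
  = 0.773 × 86.4 + 0.227 × 102.7
  = 66.7872 + 23.3129
  = 90.10010
  ≈ 90.1001
X − T̂ = 86.4 − 90.1001 = -3.7001 → -3.700

-3.700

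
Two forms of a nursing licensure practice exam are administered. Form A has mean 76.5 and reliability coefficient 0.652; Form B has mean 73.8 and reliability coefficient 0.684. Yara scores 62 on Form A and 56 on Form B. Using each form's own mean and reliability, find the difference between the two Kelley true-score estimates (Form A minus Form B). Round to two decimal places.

5.42

T̂_A = 0.652(62) + 0.348(76.5) = 67.0460
T̂_B = 0.684(56) + 0.316(73.8) = 61.6248
T̂_A − T̂_B = 5.4212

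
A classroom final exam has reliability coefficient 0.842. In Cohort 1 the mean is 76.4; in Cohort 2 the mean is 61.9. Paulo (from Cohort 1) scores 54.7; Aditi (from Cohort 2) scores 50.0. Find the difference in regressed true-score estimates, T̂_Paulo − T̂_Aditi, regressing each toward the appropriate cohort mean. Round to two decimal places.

6.25

T̂_Paulo = 0.842(54.7) + 0.158(76.4) = 58.1286
T̂_Aditi = 0.842(50.0) + 0.158(61.9) = 51.8802
Difference = 58.1286 − 51.8802 = 6.2484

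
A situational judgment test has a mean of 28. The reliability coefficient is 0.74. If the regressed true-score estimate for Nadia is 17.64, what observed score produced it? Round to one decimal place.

14.0

T̂ = ρX + (1 − ρ)μ  ⇒  X = (T̂ − (1 − ρ)μ) / ρ
X = (17.64 − 0.26 × 28) / 0.74 = (17.64 − 7.28) / 0.74 = 10.36 / 0.74 = 14.000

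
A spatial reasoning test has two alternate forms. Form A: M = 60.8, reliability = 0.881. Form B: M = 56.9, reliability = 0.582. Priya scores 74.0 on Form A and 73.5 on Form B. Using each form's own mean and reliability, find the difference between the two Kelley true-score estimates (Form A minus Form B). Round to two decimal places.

T̂_A = 0.881(74.0) + 0.119(60.8) = 72.4292
T̂_B = 0.582(73.5) + 0.418(56.9) = 66.5612
T̂_A − T̂_B = 5.8680

5.87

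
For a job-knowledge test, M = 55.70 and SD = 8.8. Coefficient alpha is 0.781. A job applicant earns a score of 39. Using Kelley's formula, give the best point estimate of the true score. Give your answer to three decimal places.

42.657

T̂ = 0.781(39) + 0.219(55.70) = 30.459 + 12.19830 = 42.6573 → 42.657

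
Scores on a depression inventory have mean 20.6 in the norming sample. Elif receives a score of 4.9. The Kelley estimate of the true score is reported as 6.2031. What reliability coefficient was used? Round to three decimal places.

0.917

T̂ = ρX + (1 − ρ)μ  ⇒  T̂ − μ = ρ(X − μ)
ρ = (T̂ − μ)/(X − μ) = (6.2031 − 20.6) / (4.9 − 20.6) = -14.3969 / -15.7 = 0.91700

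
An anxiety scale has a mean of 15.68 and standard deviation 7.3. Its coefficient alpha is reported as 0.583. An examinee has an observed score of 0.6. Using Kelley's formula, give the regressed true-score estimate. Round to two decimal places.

6.89

Kelley's formula gives T̂ = 0.583·0.6 + 0.417·15.68 = 0.3498 + 6.53856 = 6.888.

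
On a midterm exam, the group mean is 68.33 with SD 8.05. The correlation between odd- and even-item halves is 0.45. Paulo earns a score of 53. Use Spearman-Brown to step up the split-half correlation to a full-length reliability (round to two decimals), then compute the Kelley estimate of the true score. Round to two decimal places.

58.83

Spearman-Brown: ρ = 2r/(1 + r) = 2(0.45)/(1 + 0.45) = 0.900/1.45 = 0.6207 → 0.62
Weight the observed score by reliability and the mean by (1 − reliability): T̂ = 0.62·53 + 0.38·68.33 = 32.86 + 25.9654 = 58.825.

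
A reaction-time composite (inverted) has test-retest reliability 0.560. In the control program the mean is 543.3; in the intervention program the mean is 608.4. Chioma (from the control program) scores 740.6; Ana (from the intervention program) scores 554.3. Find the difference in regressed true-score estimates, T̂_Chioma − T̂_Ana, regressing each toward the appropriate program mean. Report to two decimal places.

T̂_Chioma = 0.560(740.6) + 0.440(543.3) = 653.7880
T̂_Ana = 0.560(554.3) + 0.440(608.4) = 578.1040
Difference = 653.7880 − 578.1040 = 75.6840

75.68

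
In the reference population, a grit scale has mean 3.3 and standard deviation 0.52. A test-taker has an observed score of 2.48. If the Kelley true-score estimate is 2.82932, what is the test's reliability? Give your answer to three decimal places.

T̂ = ρX + (1 − ρ)μ  ⇒  T̂ − μ = ρ(X − μ)
ρ = (T̂ − μ)/(X − μ) = (2.82932 − 3.3) / (2.48 − 3.3) = -0.47068 / -0.82 = 0.57400

0.574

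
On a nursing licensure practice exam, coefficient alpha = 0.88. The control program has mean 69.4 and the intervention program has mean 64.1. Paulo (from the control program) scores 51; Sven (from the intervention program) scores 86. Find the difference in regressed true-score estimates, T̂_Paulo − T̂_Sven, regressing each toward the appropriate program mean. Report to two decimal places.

T̂_Paulo = 0.88(51) + 0.12(69.4) = 53.2080
T̂_Sven = 0.88(86) + 0.12(64.1) = 83.3720
Difference = 53.2080 − 83.3720 = -30.1640

-30.16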